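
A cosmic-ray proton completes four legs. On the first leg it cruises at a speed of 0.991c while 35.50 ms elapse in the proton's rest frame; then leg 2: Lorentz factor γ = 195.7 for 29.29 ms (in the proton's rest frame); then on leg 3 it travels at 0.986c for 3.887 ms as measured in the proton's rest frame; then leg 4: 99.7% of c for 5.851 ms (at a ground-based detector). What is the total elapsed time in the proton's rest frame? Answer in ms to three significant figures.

Leg 1: 35.50 ms is already measured in the proton's rest frame.
Leg 2: 29.29 ms is already measured in the proton's rest frame.
Leg 3: 3.887 ms is already measured in the proton's rest frame.
Leg 4: β = 0.997; γ = 1/√(1 − 0.997²) = 1/√0.005991 = 12.92; τ_4 = 5.851/12.92 = 0.4529 ms.
Total: 35.50 + 29.29 + 3.887 + 0.4529 ms.

τ = 69.1 ms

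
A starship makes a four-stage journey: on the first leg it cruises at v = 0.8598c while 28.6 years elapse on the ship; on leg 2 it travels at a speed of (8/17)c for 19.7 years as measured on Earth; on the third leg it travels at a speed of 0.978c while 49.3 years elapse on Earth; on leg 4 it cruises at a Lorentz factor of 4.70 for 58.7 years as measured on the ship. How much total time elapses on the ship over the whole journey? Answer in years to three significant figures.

τ = 115 years

Leg 1: 28.6 years is already measured on the ship.
Leg 2: γ = 1/√(1 − (8/17)²) = 17/15 ≈ 1.133; τ_2 = 19.7/1.133 = 17.38 years.
Leg 3: γ = 1/√(1 − 0.978²) = 1/√0.04352 = 4.794; τ_3 = 49.3/4.794 = 10.28 years.
Leg 4: 58.7 years is already measured on the ship.
Total: 28.60 + 17.38 + 10.28 + 58.70 years.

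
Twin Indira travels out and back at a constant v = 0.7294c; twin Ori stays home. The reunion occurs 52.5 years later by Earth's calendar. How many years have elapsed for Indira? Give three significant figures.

τ = 35.9 years

γ = 1/√(1 − 0.7294²) = 1/√0.4680 = 1.462
Indira's clock measures proper time along the trip: τ = Δt/γ = 52.5/1.462 years.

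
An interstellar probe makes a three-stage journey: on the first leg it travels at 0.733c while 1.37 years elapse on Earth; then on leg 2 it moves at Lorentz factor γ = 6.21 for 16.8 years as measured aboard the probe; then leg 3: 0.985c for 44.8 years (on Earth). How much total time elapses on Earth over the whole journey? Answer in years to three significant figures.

Leg 1: 1.37 years is already measured on Earth.
Leg 2: γ = 6.21; Δt_2 = 6.210 × 16.8 = 104.3 years.
Leg 3: 44.8 years is already measured on Earth.
Total: 1.370 + 104.3 + 44.80 years.

Δt = 150 years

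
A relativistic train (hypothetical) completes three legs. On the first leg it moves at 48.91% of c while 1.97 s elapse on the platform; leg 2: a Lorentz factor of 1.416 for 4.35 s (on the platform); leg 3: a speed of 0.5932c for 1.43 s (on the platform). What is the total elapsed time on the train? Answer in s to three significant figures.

Leg 1: β = 0.4891; γ = 1/√(1 − 0.4891²) = 1/√0.7608 = 1.146; τ_1 = 1.97/1.146 = 1.718 s.
Leg 2: γ = 1.416; τ_2 = 4.35/1.416 = 3.072 s.
Leg 3: γ = 1/√(1 − 0.5932²) = 1/√0.6481 = 1.242; τ_3 = 1.43/1.242 = 1.151 s.
Total: 1.718 + 3.072 + 1.151 s.

τ = 5.94 s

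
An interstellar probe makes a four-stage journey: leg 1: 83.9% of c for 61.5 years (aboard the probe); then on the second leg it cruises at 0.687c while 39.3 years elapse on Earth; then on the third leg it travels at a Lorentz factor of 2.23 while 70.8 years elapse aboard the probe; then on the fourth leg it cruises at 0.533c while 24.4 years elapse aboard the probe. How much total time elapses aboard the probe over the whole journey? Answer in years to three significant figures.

τ = 185 years

Leg 1: 61.5 years is already measured aboard the probe.
Leg 2: γ = 1/√(1 − 0.687²) = 1/√0.5280 = 1.376; τ_2 = 39.3/1.376 = 28.56 years.
Leg 3: 70.8 years is already measured aboard the probe.
Leg 4: 24.4 years is already measured aboard the probe.
Total: 61.50 + 28.56 + 70.80 + 24.40 years.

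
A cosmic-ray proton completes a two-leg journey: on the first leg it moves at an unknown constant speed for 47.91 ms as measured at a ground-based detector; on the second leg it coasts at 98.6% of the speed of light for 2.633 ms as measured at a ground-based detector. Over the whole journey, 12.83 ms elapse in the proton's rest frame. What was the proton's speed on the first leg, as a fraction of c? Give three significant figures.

Leg 1: speed unknown; τ_1 = 47.91/γ_1.
Leg 2: β = 0.986; γ = 1/√(1 − 0.986²) = 1/√0.02780 = 5.997; τ_2 = 2.633/5.997 = 0.4390 ms.
Total proper time: τ_1 + 0.4390 = 12.83, so τ_1 = 12.83 − 0.4390 = 12.39 ms.
γ_1 = 47.91/12.39 = 3.867; β = √(1 − 1/γ²) = √0.9331.

β = 0.966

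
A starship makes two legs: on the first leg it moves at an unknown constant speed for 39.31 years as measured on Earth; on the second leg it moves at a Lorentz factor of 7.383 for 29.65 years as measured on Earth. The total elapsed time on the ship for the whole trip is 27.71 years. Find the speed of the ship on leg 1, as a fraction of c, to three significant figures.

β = 0.798

Leg 1: speed unknown; τ_1 = 39.31/γ_1.
Leg 2: γ = 7.383; τ_2 = 29.65/7.383 = 4.016 years.
Total proper time: τ_1 + 4.016 = 27.71, so τ_1 = 27.71 − 4.016 = 23.69 years.
γ_1 = 39.31/23.69 = 1.659; β = √(1 − 1/γ²) = √0.6367.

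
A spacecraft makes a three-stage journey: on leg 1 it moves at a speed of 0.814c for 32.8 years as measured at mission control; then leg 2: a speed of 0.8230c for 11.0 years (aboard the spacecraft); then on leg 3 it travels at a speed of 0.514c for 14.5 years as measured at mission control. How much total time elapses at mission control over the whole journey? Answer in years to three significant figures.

Leg 1: 32.8 years is already measured at mission control.
Leg 2: γ = 1/√(1 − 0.8230²) = 1/√0.3227 = 1.760; Δt_2 = 1.760 × 11.0 = 19.36 years.
Leg 3: 14.5 years is already measured at mission control.
Total: 32.80 + 19.36 + 14.50 years.

Δt = 66.7 years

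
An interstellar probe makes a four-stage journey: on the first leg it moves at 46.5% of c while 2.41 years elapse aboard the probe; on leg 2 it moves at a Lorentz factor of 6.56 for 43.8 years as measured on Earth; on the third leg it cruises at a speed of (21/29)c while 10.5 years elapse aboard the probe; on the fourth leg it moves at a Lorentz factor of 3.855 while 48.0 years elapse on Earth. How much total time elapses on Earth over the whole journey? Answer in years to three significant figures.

Δt = 110 years

Leg 1: β = 0.465; γ = 1/√(1 − 0.465²) = 1/√0.7838 = 1.130; Δt_1 = 1.130 × 2.41 = 2.722 years.
Leg 2: 43.8 years is already measured on Earth.
Leg 3: γ = 1/√(1 − (21/29)²) = 29/20 = 1.450; Δt_3 = 1.450 × 10.5 = 15.23 years.
Leg 4: 48.0 years is already measured on Earth.
Total: 2.722 + 43.80 + 15.23 + 48.00 years.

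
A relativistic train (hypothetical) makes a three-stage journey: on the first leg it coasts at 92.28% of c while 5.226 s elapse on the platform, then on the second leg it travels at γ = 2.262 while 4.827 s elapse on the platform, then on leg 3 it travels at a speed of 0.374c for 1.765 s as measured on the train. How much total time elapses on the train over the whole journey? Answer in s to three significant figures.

Leg 1: β = 0.9228; γ = 1/√(1 − 0.9228²) = 1/√0.1484 = 2.596; τ_1 = 5.226/2.596 = 2.013 s.
Leg 2: γ = 2.262; τ_2 = 4.827/2.262 = 2.134 s.
Leg 3: 1.765 s is already measured on the train.
Total: 2.013 + 2.134 + 1.765 s.

τ = 5.91 s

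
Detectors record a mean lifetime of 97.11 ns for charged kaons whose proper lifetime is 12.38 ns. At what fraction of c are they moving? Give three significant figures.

γ = Δt/τ₀ = 97.11/12.38 = 7.844
β = √(1 − 1/γ²) = √(1 − 0.01625) = √0.9837

β = 0.992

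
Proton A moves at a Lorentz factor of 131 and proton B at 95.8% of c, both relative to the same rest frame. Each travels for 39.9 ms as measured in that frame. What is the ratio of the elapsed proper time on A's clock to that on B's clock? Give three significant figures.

A: γ = 131. B: β = 0.958; γ = 1/√(1 − 0.958²) = 1/√0.08224 = 3.487.
τ_A/τ_B = γ_B/γ_A = 3.487/131.0 = 0.02662, so τ_A/τ_B = 0.02662.

τ_A/τ_B = 0.0266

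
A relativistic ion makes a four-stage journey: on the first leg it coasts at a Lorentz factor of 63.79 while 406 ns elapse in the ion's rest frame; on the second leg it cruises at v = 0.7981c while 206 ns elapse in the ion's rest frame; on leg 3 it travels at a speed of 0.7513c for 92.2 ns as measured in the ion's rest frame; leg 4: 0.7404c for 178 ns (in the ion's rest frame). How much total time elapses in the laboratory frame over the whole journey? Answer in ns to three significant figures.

Leg 1: γ = 63.79; Δt_1 = 63.79 × 406 = 2.590×10⁴ ns.
Leg 2: γ = 1/√(1 − 0.7981²) = 1/√0.3630 = 1.660; Δt_2 = 1.660 × 206 = 341.9 ns.
Leg 3: γ = 1/√(1 − 0.7513²) = 1/√0.4355 = 1.515; Δt_3 = 1.515 × 92.2 = 139.7 ns.
Leg 4: γ = 1/√(1 − 0.7404²) = 1/√0.4518 = 1.488; Δt_4 = 1.488 × 178 = 264.8 ns.
Total: 2.590×10⁴ + 341.9 + 139.7 + 264.8 ns.

Δt = 2.66×10⁴ ns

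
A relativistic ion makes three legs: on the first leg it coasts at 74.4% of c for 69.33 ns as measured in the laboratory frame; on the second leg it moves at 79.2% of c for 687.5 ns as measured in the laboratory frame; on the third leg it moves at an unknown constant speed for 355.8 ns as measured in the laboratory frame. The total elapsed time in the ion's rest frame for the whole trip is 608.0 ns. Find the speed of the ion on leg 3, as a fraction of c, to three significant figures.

β = 0.917

Leg 1: β = 0.744; γ = 1/√(1 − 0.744²) = 1/√0.4465 = 1.497; τ_1 = 69.33/1.497 = 46.32 ns.
Leg 2: β = 0.792; γ = 1/√(1 − 0.792²) = 1/√0.3727 = 1.638; τ_2 = 687.5/1.638 = 419.7 ns.
Leg 3: speed unknown; τ_3 = 355.8/γ_3.
Total proper time: 46.32 + 419.7 + τ_3 = 608.0, so τ_3 = 608.0 − 466.1 = 141.9 ns.
γ_3 = 355.8/141.9 = 2.507; β = √(1 − 1/γ²) = √0.8408.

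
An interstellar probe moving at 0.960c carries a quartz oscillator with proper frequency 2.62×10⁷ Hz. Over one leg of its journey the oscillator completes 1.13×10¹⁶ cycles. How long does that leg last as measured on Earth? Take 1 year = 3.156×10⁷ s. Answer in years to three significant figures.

Δt = 48.8 years

γ = 1/√(1 − 0.960²) = 25/7 ≈ 3.571
Proper time for N cycles: τ = N/f = 1.13×10¹⁶/(2.62×10⁷) = 4.313×10⁸ s = 13.67 years.
Lab-frame duration Δt = γτ = 3.571 × 13.67 = 48.81 years.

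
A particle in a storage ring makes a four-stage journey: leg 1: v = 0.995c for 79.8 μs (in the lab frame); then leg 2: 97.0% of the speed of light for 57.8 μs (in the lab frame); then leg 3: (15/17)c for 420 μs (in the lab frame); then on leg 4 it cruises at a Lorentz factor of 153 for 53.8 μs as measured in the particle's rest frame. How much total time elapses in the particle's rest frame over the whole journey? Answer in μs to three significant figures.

Leg 1: γ = 1/√(1 − 0.995²) = 1/√0.009975 = 10.01; τ_1 = 79.8/10.01 = 7.970 μs.
Leg 2: β = 0.970; γ = 1/√(1 − 0.970²) = 1/√0.05910 = 4.113; τ_2 = 57.8/4.113 = 14.05 μs.
Leg 3: γ = 1/√(1 − (15/17)²) = 17/8 = 2.125; τ_3 = 420/2.125 = 197.6 μs.
Leg 4: 53.8 μs is already measured in the particle's rest frame.
Total: 7.970 + 14.05 + 197.6 + 53.80 μs.

τ = 273 μs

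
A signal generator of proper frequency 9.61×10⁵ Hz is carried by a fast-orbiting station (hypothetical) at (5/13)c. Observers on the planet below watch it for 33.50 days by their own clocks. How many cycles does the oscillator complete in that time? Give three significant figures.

N = 2.57×10¹²

γ = 1/√(1 − (5/13)²) = 13/12 ≈ 1.083
During 33.50 days of lab time, the oscillator's proper time advances by τ = Δt/γ = 33.50/1.083 = 30.92 days = 2.672×10⁶ s.
N = f × τ = 9.61×10⁵ × 2.672×10⁶ = 2.568×10¹².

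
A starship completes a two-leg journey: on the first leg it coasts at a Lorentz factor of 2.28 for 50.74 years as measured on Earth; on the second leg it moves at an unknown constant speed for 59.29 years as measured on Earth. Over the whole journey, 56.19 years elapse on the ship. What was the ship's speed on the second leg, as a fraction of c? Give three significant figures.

β = 0.820

Leg 1: γ = 2.28; τ_1 = 50.74/2.280 = 22.25 years.
Leg 2: speed unknown; τ_2 = 59.29/γ_2.
Total proper time: 22.25 + τ_2 = 56.19, so τ_2 = 56.19 − 22.25 = 33.94 years.
γ_2 = 59.29/33.94 = 1.747; β = √(1 − 1/γ²) = √0.6724.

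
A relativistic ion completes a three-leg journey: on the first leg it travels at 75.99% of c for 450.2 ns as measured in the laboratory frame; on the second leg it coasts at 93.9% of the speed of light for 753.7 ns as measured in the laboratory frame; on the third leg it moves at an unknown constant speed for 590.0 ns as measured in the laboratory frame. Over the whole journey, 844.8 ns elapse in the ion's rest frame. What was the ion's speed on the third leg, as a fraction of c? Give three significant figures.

Leg 1: β = 0.7599; γ = 1/√(1 − 0.7599²) = 1/√0.4226 = 1.538; τ_1 = 450.2/1.538 = 292.6 ns.
Leg 2: β = 0.939; γ = 1/√(1 − 0.939²) = 1/√0.1183 = 2.908; τ_2 = 753.7/2.908 = 259.2 ns.
Leg 3: speed unknown; τ_3 = 590.0/γ_3.
Total proper time: 292.6 + 259.2 + τ_3 = 844.8, so τ_3 = 844.8 − 551.9 = 292.9 ns.
γ_3 = 590.0/292.9 = 2.014; β = √(1 − 1/γ²) = √0.7535.

β = 0.868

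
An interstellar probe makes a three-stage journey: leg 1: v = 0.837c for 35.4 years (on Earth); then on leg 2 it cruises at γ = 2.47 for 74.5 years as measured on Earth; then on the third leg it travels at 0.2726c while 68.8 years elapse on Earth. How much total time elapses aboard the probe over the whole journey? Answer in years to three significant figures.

τ = 116 years

Leg 1: γ = 1/√(1 − 0.837²) = 1/√0.2994 = 1.827; τ_1 = 35.4/1.827 = 19.37 years.
Leg 2: γ = 2.47; τ_2 = 74.5/2.470 = 30.16 years.
Leg 3: γ = 1/√(1 − 0.2726²) = 1/√0.9257 = 1.039; τ_3 = 68.8/1.039 = 66.19 years.
Total: 19.37 + 30.16 + 66.19 years.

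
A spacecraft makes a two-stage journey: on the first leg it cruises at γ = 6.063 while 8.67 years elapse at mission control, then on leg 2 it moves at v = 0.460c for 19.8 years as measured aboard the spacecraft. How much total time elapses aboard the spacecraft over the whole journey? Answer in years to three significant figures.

τ = 21.2 years

Leg 1: γ = 6.063; τ_1 = 8.67/6.063 = 1.430 years.
Leg 2: 19.8 years is already measured aboard the spacecraft.
Total: 1.430 + 19.80 years.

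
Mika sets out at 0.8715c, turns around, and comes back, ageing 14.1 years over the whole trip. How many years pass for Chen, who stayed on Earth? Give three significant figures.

Δt = 28.8 years

γ = 1/√(1 − 0.8715²) = 1/√0.2405 = 2.039
Earth-frame duration is the dilated interval: Δt = γτ = 2.039 × 14.1 years.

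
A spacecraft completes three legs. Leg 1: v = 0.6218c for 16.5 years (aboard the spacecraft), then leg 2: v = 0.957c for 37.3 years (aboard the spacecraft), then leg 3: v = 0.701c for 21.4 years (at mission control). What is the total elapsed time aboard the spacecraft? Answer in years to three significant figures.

τ = 69.1 years

Leg 1: 16.5 years is already measured aboard the spacecraft.
Leg 2: 37.3 years is already measured aboard the spacecraft.
Leg 3: γ = 1/√(1 − 0.701²) = 1/√0.5086 = 1.402; τ_3 = 21.4/1.402 = 15.26 years.
Total: 16.50 + 37.30 + 15.26 years.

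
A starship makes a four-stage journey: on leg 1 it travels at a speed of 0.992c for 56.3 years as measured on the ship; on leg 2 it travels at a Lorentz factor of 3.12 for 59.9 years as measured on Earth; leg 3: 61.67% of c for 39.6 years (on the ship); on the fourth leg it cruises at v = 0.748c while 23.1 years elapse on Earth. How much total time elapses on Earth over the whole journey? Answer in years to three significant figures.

Leg 1: γ = 1/√(1 − 0.992²) = 1/√0.01594 = 7.922; Δt_1 = 7.922 × 56.3 = 446.0 years.
Leg 2: 59.9 years is already measured on Earth.
Leg 3: β = 0.6167; γ = 1/√(1 − 0.6167²) = 1/√0.6197 = 1.270; Δt_3 = 1.270 × 39.6 = 50.30 years.
Leg 4: 23.1 years is already measured on Earth.
Total: 446.0 + 59.90 + 50.30 + 23.10 years.

Δt = 579 years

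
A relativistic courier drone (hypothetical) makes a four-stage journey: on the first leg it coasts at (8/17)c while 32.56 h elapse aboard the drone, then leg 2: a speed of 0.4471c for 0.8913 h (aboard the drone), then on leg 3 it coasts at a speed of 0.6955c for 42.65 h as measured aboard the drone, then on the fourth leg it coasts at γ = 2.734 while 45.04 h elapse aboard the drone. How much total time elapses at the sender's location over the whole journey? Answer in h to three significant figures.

Δt = 220 h

Leg 1: γ = 1/√(1 − (8/17)²) = 17/15 ≈ 1.133; Δt_1 = 1.133 × 32.56 = 36.90 h.
Leg 2: γ = 1/√(1 − 0.4471²) = 1/√0.8001 = 1.118; Δt_2 = 1.118 × 0.8913 = 0.9964 h.
Leg 3: γ = 1/√(1 − 0.6955²) = 1/√0.5163 = 1.392; Δt_3 = 1.392 × 42.65 = 59.36 h.
Leg 4: γ = 2.734; Δt_4 = 2.734 × 45.04 = 123.1 h.
Total: 36.90 + 0.9964 + 59.36 + 123.1 h.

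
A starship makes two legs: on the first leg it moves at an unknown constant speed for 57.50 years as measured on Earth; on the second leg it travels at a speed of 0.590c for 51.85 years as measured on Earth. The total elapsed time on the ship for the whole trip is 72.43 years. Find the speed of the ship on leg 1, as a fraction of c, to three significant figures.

Leg 1: speed unknown; τ_1 = 57.50/γ_1.
Leg 2: γ = 1/√(1 − 0.590²) = 1/√0.6519 = 1.239; τ_2 = 51.85/1.239 = 41.86 years.
Total proper time: τ_1 + 41.86 = 72.43, so τ_1 = 72.43 − 41.86 = 30.57 years.
γ_1 = 57.50/30.57 = 1.881; β = √(1 − 1/γ²) = √0.7174.

β = 0.847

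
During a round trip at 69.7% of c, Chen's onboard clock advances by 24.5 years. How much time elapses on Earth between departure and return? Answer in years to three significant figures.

β = 0.697; γ = 1/√(1 − 0.697²) = 1/√0.5142 = 1.395
Earth-frame duration is the dilated interval: Δt = γτ = 1.395 × 24.5 years.

Δt = 34.2 years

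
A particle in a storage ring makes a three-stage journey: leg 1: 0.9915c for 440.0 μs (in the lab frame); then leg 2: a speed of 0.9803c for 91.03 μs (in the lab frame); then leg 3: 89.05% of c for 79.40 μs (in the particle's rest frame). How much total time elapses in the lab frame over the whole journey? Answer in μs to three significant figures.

Leg 1: 440.0 μs is already measured in the lab frame.
Leg 2: 91.03 μs is already measured in the lab frame.
Leg 3: β = 0.8905; γ = 1/√(1 − 0.8905²) = 1/√0.2070 = 2.198; Δt_3 = 2.198 × 79.40 = 174.5 μs.
Total: 440.0 + 91.03 + 174.5 μs.

Δt = 706 μs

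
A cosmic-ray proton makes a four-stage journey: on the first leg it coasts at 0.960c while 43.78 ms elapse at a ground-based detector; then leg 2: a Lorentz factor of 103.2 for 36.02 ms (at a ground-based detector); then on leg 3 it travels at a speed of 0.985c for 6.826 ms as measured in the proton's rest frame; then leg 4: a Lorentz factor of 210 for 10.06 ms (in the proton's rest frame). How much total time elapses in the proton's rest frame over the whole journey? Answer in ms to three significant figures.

Leg 1: γ = 1/√(1 − 0.960²) = 25/7 ≈ 3.571; τ_1 = 43.78/3.571 = 12.26 ms.
Leg 2: γ = 103.2; τ_2 = 36.02/103.2 = 0.3490 ms.
Leg 3: 6.826 ms is already measured in the proton's rest frame.
Leg 4: 10.06 ms is already measured in the proton's rest frame.
Total: 12.26 + 0.3490 + 6.826 + 10.06 ms.

τ = 29.5 ms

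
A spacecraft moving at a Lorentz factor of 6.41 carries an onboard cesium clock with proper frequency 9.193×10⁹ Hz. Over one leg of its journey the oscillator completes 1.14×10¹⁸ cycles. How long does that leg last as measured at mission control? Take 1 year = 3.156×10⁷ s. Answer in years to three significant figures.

γ = 6.41
Proper time for N cycles: τ = N/f = 1.14×10¹⁸/(9.193×10⁹) = 1.240×10⁸ s = 3.929 years.
Lab-frame duration Δt = γτ = 6.410 × 3.929 = 25.19 years.

Δt = 25.2 years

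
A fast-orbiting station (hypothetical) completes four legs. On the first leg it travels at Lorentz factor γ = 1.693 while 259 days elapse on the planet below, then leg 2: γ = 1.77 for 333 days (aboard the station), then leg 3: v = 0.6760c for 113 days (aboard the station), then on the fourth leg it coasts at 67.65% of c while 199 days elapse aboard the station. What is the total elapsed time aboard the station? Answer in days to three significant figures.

Leg 1: γ = 1.693; τ_1 = 259/1.693 = 153.0 days.
Leg 2: 333 days is already measured aboard the station.
Leg 3: 113 days is already measured aboard the station.
Leg 4: 199 days is already measured aboard the station.
Total: 153.0 + 333.0 + 113.0 + 199.0 days.

τ = 798 days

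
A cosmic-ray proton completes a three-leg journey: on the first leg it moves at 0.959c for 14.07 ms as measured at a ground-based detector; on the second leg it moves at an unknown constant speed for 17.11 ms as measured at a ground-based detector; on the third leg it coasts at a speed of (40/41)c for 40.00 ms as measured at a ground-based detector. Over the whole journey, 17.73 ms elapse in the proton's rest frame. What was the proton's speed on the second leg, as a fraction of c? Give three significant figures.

β = 0.957

Leg 1: γ = 1/√(1 − 0.959²) = 1/√0.08032 = 3.529; τ_1 = 14.07/3.529 = 3.988 ms.
Leg 2: speed unknown; τ_2 = 17.11/γ_2.
Leg 3: γ = 1/√(1 − (40/41)²) = 41/9 ≈ 4.556; τ_3 = 40.00/4.556 = 8.780 ms.
Total proper time: 3.988 + τ_2 + 8.780 = 17.73, so τ_2 = 17.73 − 12.77 = 4.962 ms.
γ_2 = 17.11/4.962 = 3.448; β = √(1 − 1/γ²) = √0.9159.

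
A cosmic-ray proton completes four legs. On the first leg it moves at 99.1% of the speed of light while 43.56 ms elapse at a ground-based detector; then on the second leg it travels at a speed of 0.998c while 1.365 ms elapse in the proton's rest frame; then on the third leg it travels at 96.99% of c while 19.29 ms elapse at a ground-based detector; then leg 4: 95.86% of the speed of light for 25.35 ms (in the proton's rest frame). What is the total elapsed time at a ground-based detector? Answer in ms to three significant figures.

Leg 1: 43.56 ms is already measured at a ground-based detector.
Leg 2: γ = 1/√(1 − 0.998²) = 1/√0.003996 = 15.82; Δt_2 = 15.82 × 1.365 = 21.59 ms.
Leg 3: 19.29 ms is already measured at a ground-based detector.
Leg 4: β = 0.9586; γ = 1/√(1 − 0.9586²) = 1/√0.08109 = 3.512; Δt_4 = 3.512 × 25.35 = 89.02 ms.
Total: 43.56 + 21.59 + 19.29 + 89.02 ms.

Δt = 173 ms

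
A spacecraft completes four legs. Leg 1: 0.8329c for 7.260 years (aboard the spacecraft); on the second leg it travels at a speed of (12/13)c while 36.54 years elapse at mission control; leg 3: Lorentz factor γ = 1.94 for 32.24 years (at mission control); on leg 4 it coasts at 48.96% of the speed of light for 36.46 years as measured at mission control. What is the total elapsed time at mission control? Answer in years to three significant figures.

Leg 1: γ = 1/√(1 − 0.8329²) = 1/√0.3063 = 1.807; Δt_1 = 1.807 × 7.260 = 13.12 years.
Leg 2: 36.54 years is already measured at mission control.
Leg 3: 32.24 years is already measured at mission control.
Leg 4: 36.46 years is already measured at mission control.
Total: 13.12 + 36.54 + 32.24 + 36.46 years.

Δt = 118 years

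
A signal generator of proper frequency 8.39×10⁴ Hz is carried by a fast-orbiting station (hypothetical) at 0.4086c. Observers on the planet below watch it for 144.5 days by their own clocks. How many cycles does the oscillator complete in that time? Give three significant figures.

N = 9.56×10¹¹

γ = 1/√(1 − 0.4086²) = 1/√0.8330 = 1.096
During 144.5 days of lab time, the oscillator's proper time advances by τ = Δt/γ = 144.5/1.096 = 131.9 days = 1.140×10⁷ s.
N = f × τ = 8.39×10⁴ × 1.140×10⁷ = 9.560×10¹¹.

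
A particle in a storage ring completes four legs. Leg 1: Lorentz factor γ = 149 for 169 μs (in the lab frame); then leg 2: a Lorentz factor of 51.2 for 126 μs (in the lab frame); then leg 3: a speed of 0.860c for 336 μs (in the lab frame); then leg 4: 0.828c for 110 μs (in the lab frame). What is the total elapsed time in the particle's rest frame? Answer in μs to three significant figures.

Leg 1: γ = 149; τ_1 = 169/149.0 = 1.134 μs.
Leg 2: γ = 51.2; τ_2 = 126/51.20 = 2.461 μs.
Leg 3: γ = 1/√(1 − 0.860²) = 1/√0.2604 = 1.960; τ_3 = 336/1.960 = 171.5 μs.
Leg 4: γ = 1/√(1 − 0.828²) = 1/√0.3144 = 1.783; τ_4 = 110/1.783 = 61.68 μs.
Total: 1.134 + 2.461 + 171.5 + 61.68 μs.

τ = 237 μs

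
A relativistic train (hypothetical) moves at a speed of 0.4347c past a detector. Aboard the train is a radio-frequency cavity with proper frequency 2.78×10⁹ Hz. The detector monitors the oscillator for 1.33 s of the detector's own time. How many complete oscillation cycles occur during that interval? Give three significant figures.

N = 3.33×10⁹

γ = 1/√(1 − 0.4347²) = 1/√0.8110 = 1.110
During 1.33 s of lab time, the oscillator's proper time advances by τ = Δt/γ = 1.33/1.110 = 1.198 s = 1.198×10⁰ s.
N = f × τ = 2.78×10⁹ × 1.198×10⁰ = 3.330×10⁹.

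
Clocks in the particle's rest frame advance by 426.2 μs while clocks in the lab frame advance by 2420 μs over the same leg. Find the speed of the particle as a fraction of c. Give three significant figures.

The proper time is measured in the particle's rest frame (both events occur at the particle's location); Δt is measured in the lab frame. γ = Δt/τ = 2420/426.2 = 5.678.
β = √(1 − 1/γ²) = √(1 − 0.03102) = √0.9690

β = 0.984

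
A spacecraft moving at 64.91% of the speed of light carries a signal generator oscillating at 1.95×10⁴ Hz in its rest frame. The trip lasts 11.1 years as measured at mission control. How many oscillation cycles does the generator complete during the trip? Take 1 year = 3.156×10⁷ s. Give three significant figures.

β = 0.6491; γ = 1/√(1 − 0.6491²) = 1/√0.5787 = 1.315
The oscillator's own cycle count is N = f × τ where τ is the proper time aboard the spacecraft. τ = Δt/γ = 11.1/1.315 = 8.444 years = 2.665×10⁸ s.
N = 1.95×10⁴ × 2.665×10⁸ = 5.196×10¹².

N = 5.20×10¹²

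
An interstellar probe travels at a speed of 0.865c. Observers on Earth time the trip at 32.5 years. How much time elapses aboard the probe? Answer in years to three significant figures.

γ = 1/√(1 − 0.865²) = 1/√0.2518 = 1.993
The interval measured on Earth is the dilated one; the clock aboard the probe measures the proper time τ = Δt/γ = 32.5/1.993 years.

τ = 16.3 years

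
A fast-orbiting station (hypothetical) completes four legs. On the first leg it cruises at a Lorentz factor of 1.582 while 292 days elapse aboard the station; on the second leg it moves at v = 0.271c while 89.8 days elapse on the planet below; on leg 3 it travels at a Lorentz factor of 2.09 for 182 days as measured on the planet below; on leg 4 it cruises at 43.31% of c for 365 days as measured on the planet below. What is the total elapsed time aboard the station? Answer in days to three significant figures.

τ = 795 days

Leg 1: 292 days is already measured aboard the station.
Leg 2: γ = 1/√(1 − 0.271²) = 1/√0.9266 = 1.039; τ_2 = 89.8/1.039 = 86.44 days.
Leg 3: γ = 2.09; τ_3 = 182/2.090 = 87.08 days.
Leg 4: β = 0.4331; γ = 1/√(1 − 0.4331²) = 1/√0.8124 = 1.109; τ_4 = 365/1.109 = 329.0 days.
Total: 292.0 + 86.44 + 87.08 + 329.0 days.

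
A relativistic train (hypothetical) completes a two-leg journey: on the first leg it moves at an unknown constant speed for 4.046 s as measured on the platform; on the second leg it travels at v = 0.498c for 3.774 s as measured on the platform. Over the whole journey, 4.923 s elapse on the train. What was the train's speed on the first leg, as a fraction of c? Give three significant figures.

β = 0.913

Leg 1: speed unknown; τ_1 = 4.046/γ_1.
Leg 2: γ = 1/√(1 − 0.498²) = 1/√0.7520 = 1.153; τ_2 = 3.774/1.153 = 3.273 s.
Total proper time: τ_1 + 3.273 = 4.923, so τ_1 = 4.923 − 3.273 = 1.650 s.
γ_1 = 4.046/1.650 = 2.452; β = √(1 − 1/γ²) = √0.8336.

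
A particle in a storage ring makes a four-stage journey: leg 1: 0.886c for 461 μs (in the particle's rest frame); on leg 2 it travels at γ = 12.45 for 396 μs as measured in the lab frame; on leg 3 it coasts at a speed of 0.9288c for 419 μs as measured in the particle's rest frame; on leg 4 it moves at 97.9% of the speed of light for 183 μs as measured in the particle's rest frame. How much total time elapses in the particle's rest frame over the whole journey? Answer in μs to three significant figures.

τ = 1090 μs

Leg 1: 461 μs is already measured in the particle's rest frame.
Leg 2: γ = 12.45; τ_2 = 396/12.45 = 31.81 μs.
Leg 3: 419 μs is already measured in the particle's rest frame.
Leg 4: 183 μs is already measured in the particle's rest frame.
Total: 461.0 + 31.81 + 419.0 + 183.0 μs.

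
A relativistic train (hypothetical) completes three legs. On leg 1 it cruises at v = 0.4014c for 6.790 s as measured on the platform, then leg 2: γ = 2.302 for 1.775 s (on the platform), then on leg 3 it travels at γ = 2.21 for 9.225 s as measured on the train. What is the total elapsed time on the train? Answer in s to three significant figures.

τ = 16.2 s

Leg 1: γ = 1/√(1 − 0.4014²) = 1/√0.8389 = 1.092; τ_1 = 6.790/1.092 = 6.219 s.
Leg 2: γ = 2.302; τ_2 = 1.775/2.302 = 0.7711 s.
Leg 3: 9.225 s is already measured on the train.
Total: 6.219 + 0.7711 + 9.225 s.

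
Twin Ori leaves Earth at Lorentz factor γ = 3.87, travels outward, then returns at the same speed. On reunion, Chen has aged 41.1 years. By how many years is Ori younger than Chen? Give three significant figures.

γ = 3.87
Ori's elapsed proper time: τ = 41.1/3.870 = 10.62 years.
Age gap = Δt − τ = 41.1 − 10.62 years.

Δt − τ = 30.5 years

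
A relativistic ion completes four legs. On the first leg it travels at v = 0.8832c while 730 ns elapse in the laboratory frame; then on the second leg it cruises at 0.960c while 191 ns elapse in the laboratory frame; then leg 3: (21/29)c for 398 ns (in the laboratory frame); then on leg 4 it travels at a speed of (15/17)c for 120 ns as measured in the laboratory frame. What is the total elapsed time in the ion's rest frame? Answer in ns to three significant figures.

Leg 1: γ = 1/√(1 − 0.8832²) = 1/√0.2200 = 2.132; τ_1 = 730/2.132 = 342.4 ns.
Leg 2: γ = 1/√(1 − 0.960²) = 25/7 ≈ 3.571; τ_2 = 191/3.571 = 53.48 ns.
Leg 3: γ = 1/√(1 − (21/29)²) = 29/20 = 1.450; τ_3 = 398/1.450 = 274.5 ns.
Leg 4: γ = 1/√(1 − (15/17)²) = 17/8 = 2.125; τ_4 = 120/2.125 = 56.47 ns.
Total: 342.4 + 53.48 + 274.5 + 56.47 ns.

τ = 727 ns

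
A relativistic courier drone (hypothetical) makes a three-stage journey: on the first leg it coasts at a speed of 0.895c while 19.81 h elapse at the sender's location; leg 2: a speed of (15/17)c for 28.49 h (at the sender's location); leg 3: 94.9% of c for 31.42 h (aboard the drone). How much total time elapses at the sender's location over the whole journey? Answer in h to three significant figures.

Leg 1: 19.81 h is already measured at the sender's location.
Leg 2: 28.49 h is already measured at the sender's location.
Leg 3: β = 0.949; γ = 1/√(1 − 0.949²) = 1/√0.09940 = 3.172; Δt_3 = 3.172 × 31.42 = 99.66 h.
Total: 19.81 + 28.49 + 99.66 h.

Δt = 148 h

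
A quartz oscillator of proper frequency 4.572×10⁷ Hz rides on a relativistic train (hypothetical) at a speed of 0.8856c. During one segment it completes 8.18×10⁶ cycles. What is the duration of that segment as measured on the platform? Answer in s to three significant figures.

Δt = 0.385 s

γ = 1/√(1 − 0.8856²) = 1/√0.2157 = 2.153
Proper time for N cycles: τ = N/f = 8.18×10⁶/(4.572×10⁷) = 1.789×10⁻¹ s = 0.1789 s.
Lab-frame duration Δt = γτ = 2.153 × 0.1789 = 0.3852 s.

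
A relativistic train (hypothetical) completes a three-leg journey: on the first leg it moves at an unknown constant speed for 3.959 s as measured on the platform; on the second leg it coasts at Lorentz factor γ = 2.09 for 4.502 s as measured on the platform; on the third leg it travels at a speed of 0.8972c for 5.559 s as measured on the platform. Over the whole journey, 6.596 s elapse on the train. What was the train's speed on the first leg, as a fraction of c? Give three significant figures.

β = 0.865

Leg 1: speed unknown; τ_1 = 3.959/γ_1.
Leg 2: γ = 2.09; τ_2 = 4.502/2.090 = 2.154 s.
Leg 3: γ = 1/√(1 − 0.8972²) = 1/√0.1950 = 2.264; τ_3 = 5.559/2.264 = 2.455 s.
Total proper time: τ_1 + 2.154 + 2.455 = 6.596, so τ_1 = 6.596 − 4.609 = 1.987 s.
γ_1 = 3.959/1.987 = 1.993; β = √(1 − 1/γ²) = √0.7481.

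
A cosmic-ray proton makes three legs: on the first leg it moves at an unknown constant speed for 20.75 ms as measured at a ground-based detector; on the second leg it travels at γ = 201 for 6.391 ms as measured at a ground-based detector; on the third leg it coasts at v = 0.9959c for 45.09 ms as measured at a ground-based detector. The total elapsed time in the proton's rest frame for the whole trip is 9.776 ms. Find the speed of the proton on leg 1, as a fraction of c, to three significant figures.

β = 0.962

Leg 1: speed unknown; τ_1 = 20.75/γ_1.
Leg 2: γ = 201; τ_2 = 6.391/201.0 = 0.03180 ms.
Leg 3: γ = 1/√(1 − 0.9959²) = 1/√0.008183 = 11.05; τ_3 = 45.09/11.05 = 4.079 ms.
Total proper time: τ_1 + 0.03180 + 4.079 = 9.776, so τ_1 = 9.776 − 4.111 = 5.665 ms.
γ_1 = 20.75/5.665 = 3.663; β = √(1 − 1/γ²) = √0.9255.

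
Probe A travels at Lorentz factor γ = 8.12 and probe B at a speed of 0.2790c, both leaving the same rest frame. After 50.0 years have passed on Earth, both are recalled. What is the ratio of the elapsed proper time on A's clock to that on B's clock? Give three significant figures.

A: γ = 8.12. B: γ = 1/√(1 − 0.2790²) = 1/√0.9222 = 1.041.
τ_A/τ_B = γ_B/γ_A = 1.041/8.120 = 0.1282, so τ_A/τ_B = 0.1282.

τ_A/τ_B = 0.128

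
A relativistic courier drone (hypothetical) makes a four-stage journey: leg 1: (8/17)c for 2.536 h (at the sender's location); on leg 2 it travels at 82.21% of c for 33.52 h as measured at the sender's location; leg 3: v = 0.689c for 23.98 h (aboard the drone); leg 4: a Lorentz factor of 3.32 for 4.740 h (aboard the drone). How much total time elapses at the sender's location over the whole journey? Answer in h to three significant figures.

Leg 1: 2.536 h is already measured at the sender's location.
Leg 2: 33.52 h is already measured at the sender's location.
Leg 3: γ = 1/√(1 − 0.689²) = 1/√0.5253 = 1.380; Δt_3 = 1.380 × 23.98 = 33.09 h.
Leg 4: γ = 3.32; Δt_4 = 3.320 × 4.740 = 15.74 h.
Total: 2.536 + 33.52 + 33.09 + 15.74 h.

Δt = 84.9 h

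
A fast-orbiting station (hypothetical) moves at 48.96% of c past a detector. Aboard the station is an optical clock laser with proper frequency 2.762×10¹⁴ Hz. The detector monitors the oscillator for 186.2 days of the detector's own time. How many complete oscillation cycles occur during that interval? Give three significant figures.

N = 3.87×10²¹

β = 0.4896; γ = 1/√(1 − 0.4896²) = 1/√0.7603 = 1.147
During 186.2 days of lab time, the oscillator's proper time advances by τ = Δt/γ = 186.2/1.147 = 162.4 days = 1.403×10⁷ s.
N = f × τ = 2.762×10¹⁴ × 1.403×10⁷ = 3.874×10²¹.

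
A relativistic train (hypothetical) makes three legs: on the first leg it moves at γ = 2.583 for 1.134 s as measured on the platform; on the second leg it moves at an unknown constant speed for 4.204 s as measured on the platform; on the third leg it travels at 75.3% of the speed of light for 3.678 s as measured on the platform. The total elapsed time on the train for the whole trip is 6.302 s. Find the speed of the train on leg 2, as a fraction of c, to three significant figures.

Leg 1: γ = 2.583; τ_1 = 1.134/2.583 = 0.4390 s.
Leg 2: speed unknown; τ_2 = 4.204/γ_2.
Leg 3: β = 0.753; γ = 1/√(1 − 0.753²) = 1/√0.4330 = 1.520; τ_3 = 3.678/1.520 = 2.420 s.
Total proper time: 0.4390 + τ_2 + 2.420 = 6.302, so τ_2 = 6.302 − 2.859 = 3.443 s.
γ_2 = 4.204/3.443 = 1.221; β = √(1 − 1/γ²) = √0.3294.

β = 0.574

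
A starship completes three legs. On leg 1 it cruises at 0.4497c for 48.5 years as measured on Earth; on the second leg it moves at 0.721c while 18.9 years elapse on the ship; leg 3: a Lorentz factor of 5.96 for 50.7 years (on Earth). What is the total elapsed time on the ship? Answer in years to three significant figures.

τ = 70.7 years

Leg 1: γ = 1/√(1 − 0.4497²) = 1/√0.7978 = 1.120; τ_1 = 48.5/1.120 = 43.32 years.
Leg 2: 18.9 years is already measured on the ship.
Leg 3: γ = 5.96; τ_3 = 50.7/5.960 = 8.507 years.
Total: 43.32 + 18.90 + 8.507 years.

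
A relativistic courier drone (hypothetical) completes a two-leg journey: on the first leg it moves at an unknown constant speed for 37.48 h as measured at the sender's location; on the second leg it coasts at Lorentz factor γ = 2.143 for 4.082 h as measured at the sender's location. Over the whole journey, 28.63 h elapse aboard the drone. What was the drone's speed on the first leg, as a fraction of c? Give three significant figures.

Leg 1: speed unknown; τ_1 = 37.48/γ_1.
Leg 2: γ = 2.143; τ_2 = 4.082/2.143 = 1.905 h.
Total proper time: τ_1 + 1.905 = 28.63, so τ_1 = 28.63 − 1.905 = 26.73 h.
γ_1 = 37.48/26.73 = 1.402; β = √(1 − 1/γ²) = √0.4916.

β = 0.701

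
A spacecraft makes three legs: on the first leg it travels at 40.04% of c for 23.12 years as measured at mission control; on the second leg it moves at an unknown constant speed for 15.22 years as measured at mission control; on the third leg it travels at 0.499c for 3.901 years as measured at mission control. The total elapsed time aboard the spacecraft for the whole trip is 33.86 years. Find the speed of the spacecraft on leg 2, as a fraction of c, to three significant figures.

β = 0.792

Leg 1: β = 0.4004; γ = 1/√(1 − 0.4004²) = 1/√0.8397 = 1.091; τ_1 = 23.12/1.091 = 21.19 years.
Leg 2: speed unknown; τ_2 = 15.22/γ_2.
Leg 3: γ = 1/√(1 − 0.499²) = 1/√0.7510 = 1.154; τ_3 = 3.901/1.154 = 3.381 years.
Total proper time: 21.19 + τ_2 + 3.381 = 33.86, so τ_2 = 33.86 − 24.57 = 9.294 years.
γ_2 = 15.22/9.294 = 1.638; β = √(1 − 1/γ²) = √0.6271.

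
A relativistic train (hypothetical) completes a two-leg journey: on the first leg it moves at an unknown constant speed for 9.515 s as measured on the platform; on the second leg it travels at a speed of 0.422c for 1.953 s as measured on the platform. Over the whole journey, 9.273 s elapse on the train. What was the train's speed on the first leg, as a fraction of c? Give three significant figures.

Leg 1: speed unknown; τ_1 = 9.515/γ_1.
Leg 2: γ = 1/√(1 − 0.422²) = 1/√0.8219 = 1.103; τ_2 = 1.953/1.103 = 1.771 s.
Total proper time: τ_1 + 1.771 = 9.273, so τ_1 = 9.273 − 1.771 = 7.502 s.
γ_1 = 9.515/7.502 = 1.268; β = √(1 − 1/γ²) = √0.3783.

β = 0.615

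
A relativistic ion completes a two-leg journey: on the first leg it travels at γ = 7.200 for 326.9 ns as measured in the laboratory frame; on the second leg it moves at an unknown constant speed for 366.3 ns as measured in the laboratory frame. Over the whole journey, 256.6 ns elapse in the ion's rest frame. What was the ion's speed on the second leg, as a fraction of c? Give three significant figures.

β = 0.817

Leg 1: γ = 7.200; τ_1 = 326.9/7.200 = 45.40 ns.
Leg 2: speed unknown; τ_2 = 366.3/γ_2.
Total proper time: 45.40 + τ_2 = 256.6, so τ_2 = 256.6 − 45.40 = 211.2 ns.
γ_2 = 366.3/211.2 = 1.734; β = √(1 − 1/γ²) = √0.6676.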